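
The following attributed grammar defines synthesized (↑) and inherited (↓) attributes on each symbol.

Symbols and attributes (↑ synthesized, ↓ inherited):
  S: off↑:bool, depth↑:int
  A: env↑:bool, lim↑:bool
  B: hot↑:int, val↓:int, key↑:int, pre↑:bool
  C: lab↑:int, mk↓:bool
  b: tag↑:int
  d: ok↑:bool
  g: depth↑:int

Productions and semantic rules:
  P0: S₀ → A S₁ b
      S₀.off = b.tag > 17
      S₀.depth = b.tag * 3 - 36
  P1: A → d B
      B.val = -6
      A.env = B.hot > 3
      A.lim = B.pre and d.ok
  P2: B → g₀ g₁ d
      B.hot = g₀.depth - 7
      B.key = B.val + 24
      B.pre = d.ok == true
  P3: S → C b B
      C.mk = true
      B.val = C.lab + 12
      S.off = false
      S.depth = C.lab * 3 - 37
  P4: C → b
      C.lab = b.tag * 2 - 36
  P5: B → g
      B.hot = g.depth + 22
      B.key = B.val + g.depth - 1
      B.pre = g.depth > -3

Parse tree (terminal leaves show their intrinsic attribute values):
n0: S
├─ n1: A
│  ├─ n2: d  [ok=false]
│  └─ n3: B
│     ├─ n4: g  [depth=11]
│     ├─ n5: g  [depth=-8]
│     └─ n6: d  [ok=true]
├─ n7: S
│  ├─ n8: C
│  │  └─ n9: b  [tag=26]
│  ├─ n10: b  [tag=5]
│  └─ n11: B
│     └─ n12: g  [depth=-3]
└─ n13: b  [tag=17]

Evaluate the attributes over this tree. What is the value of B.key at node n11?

24

1. n2.ok = false  [terminal]
2. n3.val = -6  [-6]
3. n4.depth = 11  [terminal]
4. n5.depth = -8  [terminal]
5. n6.ok = true  [terminal]
6. n3.hot = 4  [g₀.depth - 7]
7. n3.key = 18  [B.val + 24]
8. n3.pre = true  [d.ok == true]
9. n1.env = true  [B.hot > 3]
10. n1.lim = false  [B.pre and d.ok]
11. n8.mk = true  [true]
12. n9.tag = 26  [terminal]
13. n8.lab = 16  [b.tag * 2 - 36]
14. n10.tag = 5  [terminal]
15. n11.val = 28  [C.lab + 12]
16. n12.depth = -3  [terminal]
17. n11.hot = 19  [g.depth + 22]
18. n11.key = 24  [B.val + g.depth - 1]
19. n11.pre = false  [g.depth > -3]
20. n7.off = false  [false]
21. n7.depth = 11  [C.lab * 3 - 37]
22. n13.tag = 17  [terminal]
23. n0.off = false  [b.tag > 17]
24. n0.depth = 15  [b.tag * 3 - 36]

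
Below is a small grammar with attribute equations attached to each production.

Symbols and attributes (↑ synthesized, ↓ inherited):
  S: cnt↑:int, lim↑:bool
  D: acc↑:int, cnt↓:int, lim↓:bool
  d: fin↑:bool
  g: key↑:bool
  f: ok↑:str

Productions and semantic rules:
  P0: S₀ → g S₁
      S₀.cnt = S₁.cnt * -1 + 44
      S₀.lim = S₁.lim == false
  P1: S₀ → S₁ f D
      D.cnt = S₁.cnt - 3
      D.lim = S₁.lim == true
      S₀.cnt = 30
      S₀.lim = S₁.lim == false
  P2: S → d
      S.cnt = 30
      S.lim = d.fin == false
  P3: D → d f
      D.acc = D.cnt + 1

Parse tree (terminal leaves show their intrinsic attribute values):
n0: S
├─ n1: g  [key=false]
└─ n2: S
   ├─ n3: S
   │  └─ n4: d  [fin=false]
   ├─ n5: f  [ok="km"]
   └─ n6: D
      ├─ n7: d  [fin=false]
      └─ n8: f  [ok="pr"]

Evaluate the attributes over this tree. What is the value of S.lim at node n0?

1. n1.key = false  [terminal]
2. n4.fin = false  [terminal]
3. n3.cnt = 30  [30]
4. n3.lim = true  [d.fin == false]
5. n5.ok = "km"  [terminal]
6. n6.cnt = 27  [S₁.cnt - 3]
7. n6.lim = true  [S₁.lim == true]
8. n7.fin = false  [terminal]
9. n8.ok = "pr"  [terminal]
10. n6.acc = 28  [D.cnt + 1]
11. n2.cnt = 30  [30]
12. n2.lim = false  [S₁.lim == false]
13. n0.cnt = 14  [S₁.cnt * -1 + 44]
14. n0.lim = true  [S₁.lim == false]

true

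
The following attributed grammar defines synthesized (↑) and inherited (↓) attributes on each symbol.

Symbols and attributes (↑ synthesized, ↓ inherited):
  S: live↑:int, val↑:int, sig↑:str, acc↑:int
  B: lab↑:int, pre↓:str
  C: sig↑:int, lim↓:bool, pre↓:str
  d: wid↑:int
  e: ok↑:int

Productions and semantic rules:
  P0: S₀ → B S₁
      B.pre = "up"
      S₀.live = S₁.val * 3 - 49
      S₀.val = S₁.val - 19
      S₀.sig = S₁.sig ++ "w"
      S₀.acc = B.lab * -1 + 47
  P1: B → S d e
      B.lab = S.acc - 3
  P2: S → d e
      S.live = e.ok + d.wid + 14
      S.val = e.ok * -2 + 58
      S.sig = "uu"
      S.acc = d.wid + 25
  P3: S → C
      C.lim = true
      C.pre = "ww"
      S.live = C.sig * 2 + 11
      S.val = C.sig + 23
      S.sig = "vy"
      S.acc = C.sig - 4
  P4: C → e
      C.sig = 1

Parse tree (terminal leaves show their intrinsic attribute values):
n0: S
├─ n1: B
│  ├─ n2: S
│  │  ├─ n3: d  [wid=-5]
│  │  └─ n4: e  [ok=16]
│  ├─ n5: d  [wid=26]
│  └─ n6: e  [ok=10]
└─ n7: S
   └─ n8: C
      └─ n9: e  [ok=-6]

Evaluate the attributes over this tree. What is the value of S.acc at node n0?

1. n1.pre = "up"  ["up"]
2. n3.wid = -5  [terminal]
3. n4.ok = 16  [terminal]
4. n2.live = 25  [e.ok + d.wid + 14]
5. n2.val = 26  [e.ok * -2 + 58]
6. n2.sig = "uu"  ["uu"]
7. n2.acc = 20  [d.wid + 25]
8. n5.wid = 26  [terminal]
9. n6.ok = 10  [terminal]
10. n1.lab = 17  [S.acc - 3]
11. n8.lim = true  [true]
12. n8.pre = "ww"  ["ww"]
13. n9.ok = -6  [terminal]
14. n8.sig = 1  [1]
15. n7.live = 13  [C.sig * 2 + 11]
16. n7.val = 24  [C.sig + 23]
17. n7.sig = "vy"  ["vy"]
18. n7.acc = -3  [C.sig - 4]
19. n0.live = 23  [S₁.val * 3 - 49]
20. n0.val = 5  [S₁.val - 19]
21. n0.sig = "vyw"  [S₁.sig ++ "w"]
22. n0.acc = 30  [B.lab * -1 + 47]

30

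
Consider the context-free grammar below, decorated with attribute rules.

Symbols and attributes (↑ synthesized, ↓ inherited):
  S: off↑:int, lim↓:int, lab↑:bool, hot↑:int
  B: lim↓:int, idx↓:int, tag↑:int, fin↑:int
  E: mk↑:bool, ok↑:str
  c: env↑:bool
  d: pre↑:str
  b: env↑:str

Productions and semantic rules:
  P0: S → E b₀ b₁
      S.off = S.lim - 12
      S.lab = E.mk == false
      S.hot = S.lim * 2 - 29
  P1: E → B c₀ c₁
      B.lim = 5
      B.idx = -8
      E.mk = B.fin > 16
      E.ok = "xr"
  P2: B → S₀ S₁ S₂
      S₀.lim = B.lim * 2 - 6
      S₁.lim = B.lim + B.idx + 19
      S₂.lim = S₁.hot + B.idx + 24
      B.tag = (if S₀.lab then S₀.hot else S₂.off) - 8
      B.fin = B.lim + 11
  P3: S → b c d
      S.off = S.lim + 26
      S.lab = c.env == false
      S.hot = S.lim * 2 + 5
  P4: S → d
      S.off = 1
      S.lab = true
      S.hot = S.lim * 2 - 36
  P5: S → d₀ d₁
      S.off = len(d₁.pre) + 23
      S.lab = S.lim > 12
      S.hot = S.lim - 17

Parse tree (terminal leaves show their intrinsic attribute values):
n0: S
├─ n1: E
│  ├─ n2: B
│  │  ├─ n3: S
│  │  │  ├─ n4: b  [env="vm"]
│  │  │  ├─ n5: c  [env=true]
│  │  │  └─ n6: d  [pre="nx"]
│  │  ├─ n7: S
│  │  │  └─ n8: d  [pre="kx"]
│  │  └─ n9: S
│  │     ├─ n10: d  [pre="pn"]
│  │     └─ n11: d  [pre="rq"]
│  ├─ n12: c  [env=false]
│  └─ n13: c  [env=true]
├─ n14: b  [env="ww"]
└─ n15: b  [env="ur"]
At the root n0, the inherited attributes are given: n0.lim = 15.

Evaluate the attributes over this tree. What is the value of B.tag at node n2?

17

1. n0.lim = 15  [given at root]
2. n2.lim = 5  [5]
3. n2.idx = -8  [-8]
4. n3.lim = 4  [B.lim * 2 - 6]
5. n4.env = "vm"  [terminal]
6. n5.env = true  [terminal]
7. n6.pre = "nx"  [terminal]
8. n3.off = 30  [S.lim + 26]
9. n3.lab = false  [c.env == false]
10. n3.hot = 13  [S.lim * 2 + 5]
11. n7.lim = 16  [B.lim + B.idx + 19]
12. n8.pre = "kx"  [terminal]
13. n7.off = 1  [1]
14. n7.lab = true  [true]
15. n7.hot = -4  [S.lim * 2 - 36]
16. n9.lim = 12  [S₁.hot + B.idx + 24]
17. n10.pre = "pn"  [terminal]
18. n11.pre = "rq"  [terminal]
19. n9.off = 25  [len(d₁.pre) + 23]
20. n9.lab = false  [S.lim > 12]
21. n9.hot = -5  [S.lim - 17]
22. n2.tag = 17  [(if S₀.lab then S₀.hot else S₂.off) - 8]
23. n2.fin = 16  [B.lim + 11]
24. n12.env = false  [terminal]
25. n13.env = true  [terminal]
26. n1.mk = false  [B.fin > 16]
27. n1.ok = "xr"  ["xr"]
28. n14.env = "ww"  [terminal]
29. n15.env = "ur"  [terminal]
30. n0.off = 3  [S.lim - 12]
31. n0.lab = true  [E.mk == false]
32. n0.hot = 1  [S.lim * 2 - 29]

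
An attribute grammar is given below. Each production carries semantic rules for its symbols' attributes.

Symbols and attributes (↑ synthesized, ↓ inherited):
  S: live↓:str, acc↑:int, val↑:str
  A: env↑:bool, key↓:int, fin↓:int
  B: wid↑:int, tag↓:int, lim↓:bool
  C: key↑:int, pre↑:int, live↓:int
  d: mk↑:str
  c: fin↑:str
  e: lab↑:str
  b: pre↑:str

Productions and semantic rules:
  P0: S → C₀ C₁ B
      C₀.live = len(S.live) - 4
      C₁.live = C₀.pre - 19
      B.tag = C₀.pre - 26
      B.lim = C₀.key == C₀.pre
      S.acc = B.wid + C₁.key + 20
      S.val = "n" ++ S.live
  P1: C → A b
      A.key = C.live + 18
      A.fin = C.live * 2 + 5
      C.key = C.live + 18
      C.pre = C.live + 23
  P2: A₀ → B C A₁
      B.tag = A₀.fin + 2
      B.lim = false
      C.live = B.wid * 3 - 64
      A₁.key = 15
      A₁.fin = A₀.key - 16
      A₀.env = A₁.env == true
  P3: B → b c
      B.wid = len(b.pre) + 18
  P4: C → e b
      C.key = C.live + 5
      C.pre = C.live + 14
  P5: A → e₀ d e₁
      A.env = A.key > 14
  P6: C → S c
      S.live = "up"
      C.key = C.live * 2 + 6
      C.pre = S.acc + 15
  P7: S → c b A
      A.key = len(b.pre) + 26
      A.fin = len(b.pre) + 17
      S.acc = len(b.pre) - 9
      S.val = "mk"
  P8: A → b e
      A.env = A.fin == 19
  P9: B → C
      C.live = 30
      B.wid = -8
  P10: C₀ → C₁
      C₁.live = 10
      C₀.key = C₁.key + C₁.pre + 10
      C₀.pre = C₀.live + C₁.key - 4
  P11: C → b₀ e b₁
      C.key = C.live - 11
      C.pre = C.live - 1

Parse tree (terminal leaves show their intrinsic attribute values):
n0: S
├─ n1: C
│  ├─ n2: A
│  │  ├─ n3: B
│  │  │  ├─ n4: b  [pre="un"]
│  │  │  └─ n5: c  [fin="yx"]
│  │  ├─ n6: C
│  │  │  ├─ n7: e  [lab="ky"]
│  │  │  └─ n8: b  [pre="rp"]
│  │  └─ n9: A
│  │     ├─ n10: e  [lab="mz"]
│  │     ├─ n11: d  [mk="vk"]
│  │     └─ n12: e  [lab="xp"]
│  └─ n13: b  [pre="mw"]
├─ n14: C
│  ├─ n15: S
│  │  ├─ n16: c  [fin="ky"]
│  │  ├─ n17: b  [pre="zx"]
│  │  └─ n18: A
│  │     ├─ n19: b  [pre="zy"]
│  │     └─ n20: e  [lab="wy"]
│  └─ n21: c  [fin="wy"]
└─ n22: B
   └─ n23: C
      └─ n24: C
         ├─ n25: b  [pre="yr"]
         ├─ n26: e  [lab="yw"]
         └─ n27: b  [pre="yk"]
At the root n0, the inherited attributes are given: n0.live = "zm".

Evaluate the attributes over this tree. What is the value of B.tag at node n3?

3

1. n0.live = "zm"  [given at root]
2. n1.live = -2  [len(S.live) - 4]
3. n2.key = 16  [C.live + 18]
4. n2.fin = 1  [C.live * 2 + 5]
5. n3.tag = 3  [A₀.fin + 2]
6. n3.lim = false  [false]
7. n4.pre = "un"  [terminal]
8. n5.fin = "yx"  [terminal]
9. n3.wid = 20  [len(b.pre) + 18]
10. n6.live = -4  [B.wid * 3 - 64]
11. n7.lab = "ky"  [terminal]
12. n8.pre = "rp"  [terminal]
13. n6.key = 1  [C.live + 5]
14. n6.pre = 10  [C.live + 14]
15. n9.key = 15  [15]
16. n9.fin = 0  [A₀.key - 16]
17. n10.lab = "mz"  [terminal]
18. n11.mk = "vk"  [terminal]
19. n12.lab = "xp"  [terminal]
20. n9.env = true  [A.key > 14]
21. n2.env = true  [A₁.env == true]
22. n13.pre = "mw"  [terminal]
23. n1.key = 16  [C.live + 18]
24. n1.pre = 21  [C.live + 23]
25. n14.live = 2  [C₀.pre - 19]
26. n15.live = "up"  ["up"]
27. n16.fin = "ky"  [terminal]
28. n17.pre = "zx"  [terminal]
29. n18.key = 28  [len(b.pre) + 26]
30. n18.fin = 19  [len(b.pre) + 17]
31. n19.pre = "zy"  [terminal]
32. n20.lab = "wy"  [terminal]
33. n18.env = true  [A.fin == 19]
34. n15.acc = -7  [len(b.pre) - 9]
35. n15.val = "mk"  ["mk"]
36. n21.fin = "wy"  [terminal]
37. n14.key = 10  [C.live * 2 + 6]
38. n14.pre = 8  [S.acc + 15]
39. n22.tag = -5  [C₀.pre - 26]
40. n22.lim = false  [C₀.key == C₀.pre]
41. n23.live = 30  [30]
42. n24.live = 10  [10]
43. n25.pre = "yr"  [terminal]
44. n26.lab = "yw"  [terminal]
45. n27.pre = "yk"  [terminal]
46. n24.key = -1  [C.live - 11]
47. n24.pre = 9  [C.live - 1]
48. n23.key = 18  [C₁.key + C₁.pre + 10]
49. n23.pre = 25  [C₀.live + C₁.key - 4]
50. n22.wid = -8  [-8]
51. n0.acc = 22  [B.wid + C₁.key + 20]
52. n0.val = "nzm"  ["n" ++ S.live]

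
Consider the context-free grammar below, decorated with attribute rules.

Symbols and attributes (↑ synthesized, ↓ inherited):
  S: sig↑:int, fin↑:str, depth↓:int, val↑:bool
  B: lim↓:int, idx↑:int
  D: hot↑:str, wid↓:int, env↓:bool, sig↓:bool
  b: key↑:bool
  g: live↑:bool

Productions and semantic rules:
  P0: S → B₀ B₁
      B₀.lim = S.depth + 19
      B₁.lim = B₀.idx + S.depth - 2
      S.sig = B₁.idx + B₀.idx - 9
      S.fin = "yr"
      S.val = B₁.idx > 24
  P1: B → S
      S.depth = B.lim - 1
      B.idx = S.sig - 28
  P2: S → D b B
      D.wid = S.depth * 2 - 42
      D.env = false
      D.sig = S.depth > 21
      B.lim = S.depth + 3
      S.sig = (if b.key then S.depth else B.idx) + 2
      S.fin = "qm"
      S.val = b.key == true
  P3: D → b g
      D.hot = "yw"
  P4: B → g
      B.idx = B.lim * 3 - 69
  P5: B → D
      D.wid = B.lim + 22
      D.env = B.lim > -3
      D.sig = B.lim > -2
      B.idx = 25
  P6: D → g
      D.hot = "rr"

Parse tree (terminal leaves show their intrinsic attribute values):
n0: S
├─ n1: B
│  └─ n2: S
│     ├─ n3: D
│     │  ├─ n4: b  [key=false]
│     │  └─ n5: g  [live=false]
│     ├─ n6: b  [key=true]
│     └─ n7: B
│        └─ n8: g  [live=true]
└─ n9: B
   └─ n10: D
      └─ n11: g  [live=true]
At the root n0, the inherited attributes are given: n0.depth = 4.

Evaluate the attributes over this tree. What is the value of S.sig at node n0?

1. n0.depth = 4  [given at root]
2. n1.lim = 23  [S.depth + 19]
3. n2.depth = 22  [B.lim - 1]
4. n3.wid = 2  [S.depth * 2 - 42]
5. n3.env = false  [false]
6. n3.sig = true  [S.depth > 21]
7. n4.key = false  [terminal]
8. n5.live = false  [terminal]
9. n3.hot = "yw"  ["yw"]
10. n6.key = true  [terminal]
11. n7.lim = 25  [S.depth + 3]
12. n8.live = true  [terminal]
13. n7.idx = 6  [B.lim * 3 - 69]
14. n2.sig = 24  [(if b.key then S.depth else B.idx) + 2]
15. n2.fin = "qm"  ["qm"]
16. n2.val = true  [b.key == true]
17. n1.idx = -4  [S.sig - 28]
18. n9.lim = -2  [B₀.idx + S.depth - 2]
19. n10.wid = 20  [B.lim + 22]
20. n10.env = true  [B.lim > -3]
21. n10.sig = false  [B.lim > -2]
22. n11.live = true  [terminal]
23. n10.hot = "rr"  ["rr"]
24. n9.idx = 25  [25]
25. n0.sig = 12  [B₁.idx + B₀.idx - 9]
26. n0.fin = "yr"  ["yr"]
27. n0.val = true  [B₁.idx > 24]

12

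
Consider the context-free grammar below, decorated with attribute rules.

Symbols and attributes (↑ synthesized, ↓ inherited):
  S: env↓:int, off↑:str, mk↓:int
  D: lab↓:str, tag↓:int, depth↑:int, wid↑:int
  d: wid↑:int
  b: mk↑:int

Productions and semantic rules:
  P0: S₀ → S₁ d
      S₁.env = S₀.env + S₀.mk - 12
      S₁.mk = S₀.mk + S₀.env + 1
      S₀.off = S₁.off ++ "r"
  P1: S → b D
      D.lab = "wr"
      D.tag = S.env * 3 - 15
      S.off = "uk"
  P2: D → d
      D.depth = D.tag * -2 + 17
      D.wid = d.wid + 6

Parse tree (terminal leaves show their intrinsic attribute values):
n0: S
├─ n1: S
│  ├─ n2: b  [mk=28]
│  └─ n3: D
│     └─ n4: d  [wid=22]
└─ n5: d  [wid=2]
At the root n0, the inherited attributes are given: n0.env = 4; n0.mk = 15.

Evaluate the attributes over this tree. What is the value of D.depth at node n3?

1. n0.env = 4  [given at root]
2. n0.mk = 15  [given at root]
3. n1.env = 7  [S₀.env + S₀.mk - 12]
4. n1.mk = 20  [S₀.mk + S₀.env + 1]
5. n2.mk = 28  [terminal]
6. n3.lab = "wr"  ["wr"]
7. n3.tag = 6  [S.env * 3 - 15]
8. n4.wid = 22  [terminal]
9. n3.depth = 5  [D.tag * -2 + 17]
10. n3.wid = 28  [d.wid + 6]
11. n1.off = "uk"  ["uk"]
12. n5.wid = 2  [terminal]
13. n0.off = "ukr"  [S₁.off ++ "r"]

5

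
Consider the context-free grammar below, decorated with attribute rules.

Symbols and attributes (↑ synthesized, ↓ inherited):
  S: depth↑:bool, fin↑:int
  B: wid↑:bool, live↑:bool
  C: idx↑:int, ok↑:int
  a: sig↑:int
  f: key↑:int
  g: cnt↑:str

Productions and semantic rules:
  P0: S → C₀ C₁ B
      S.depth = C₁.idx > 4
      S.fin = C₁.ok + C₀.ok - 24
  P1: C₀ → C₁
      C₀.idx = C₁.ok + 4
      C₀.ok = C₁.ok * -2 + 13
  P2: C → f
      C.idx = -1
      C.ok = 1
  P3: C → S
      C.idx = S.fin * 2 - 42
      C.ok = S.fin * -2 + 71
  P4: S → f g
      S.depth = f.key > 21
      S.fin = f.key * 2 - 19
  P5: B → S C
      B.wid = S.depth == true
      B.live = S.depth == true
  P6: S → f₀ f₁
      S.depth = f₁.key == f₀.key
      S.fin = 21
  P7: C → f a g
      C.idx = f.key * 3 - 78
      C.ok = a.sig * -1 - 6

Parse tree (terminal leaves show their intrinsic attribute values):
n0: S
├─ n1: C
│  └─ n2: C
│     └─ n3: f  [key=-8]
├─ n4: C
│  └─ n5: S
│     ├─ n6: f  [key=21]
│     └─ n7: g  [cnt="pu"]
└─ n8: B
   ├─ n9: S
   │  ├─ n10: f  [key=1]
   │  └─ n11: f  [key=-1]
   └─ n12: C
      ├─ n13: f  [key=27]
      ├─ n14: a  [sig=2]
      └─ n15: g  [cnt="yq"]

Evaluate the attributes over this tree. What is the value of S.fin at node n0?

1. n3.key = -8  [terminal]
2. n2.idx = -1  [-1]
3. n2.ok = 1  [1]
4. n1.idx = 5  [C₁.ok + 4]
5. n1.ok = 11  [C₁.ok * -2 + 13]
6. n6.key = 21  [terminal]
7. n7.cnt = "pu"  [terminal]
8. n5.depth = false  [f.key > 21]
9. n5.fin = 23  [f.key * 2 - 19]
10. n4.idx = 4  [S.fin * 2 - 42]
11. n4.ok = 25  [S.fin * -2 + 71]
12. n10.key = 1  [terminal]
13. n11.key = -1  [terminal]
14. n9.depth = false  [f₁.key == f₀.key]
15. n9.fin = 21  [21]
16. n13.key = 27  [terminal]
17. n14.sig = 2  [terminal]
18. n15.cnt = "yq"  [terminal]
19. n12.idx = 3  [f.key * 3 - 78]
20. n12.ok = -8  [a.sig * -1 - 6]
21. n8.wid = false  [S.depth == true]
22. n8.live = false  [S.depth == true]
23. n0.depth = false  [C₁.idx > 4]
24. n0.fin = 12  [C₁.ok + C₀.ok - 24]

12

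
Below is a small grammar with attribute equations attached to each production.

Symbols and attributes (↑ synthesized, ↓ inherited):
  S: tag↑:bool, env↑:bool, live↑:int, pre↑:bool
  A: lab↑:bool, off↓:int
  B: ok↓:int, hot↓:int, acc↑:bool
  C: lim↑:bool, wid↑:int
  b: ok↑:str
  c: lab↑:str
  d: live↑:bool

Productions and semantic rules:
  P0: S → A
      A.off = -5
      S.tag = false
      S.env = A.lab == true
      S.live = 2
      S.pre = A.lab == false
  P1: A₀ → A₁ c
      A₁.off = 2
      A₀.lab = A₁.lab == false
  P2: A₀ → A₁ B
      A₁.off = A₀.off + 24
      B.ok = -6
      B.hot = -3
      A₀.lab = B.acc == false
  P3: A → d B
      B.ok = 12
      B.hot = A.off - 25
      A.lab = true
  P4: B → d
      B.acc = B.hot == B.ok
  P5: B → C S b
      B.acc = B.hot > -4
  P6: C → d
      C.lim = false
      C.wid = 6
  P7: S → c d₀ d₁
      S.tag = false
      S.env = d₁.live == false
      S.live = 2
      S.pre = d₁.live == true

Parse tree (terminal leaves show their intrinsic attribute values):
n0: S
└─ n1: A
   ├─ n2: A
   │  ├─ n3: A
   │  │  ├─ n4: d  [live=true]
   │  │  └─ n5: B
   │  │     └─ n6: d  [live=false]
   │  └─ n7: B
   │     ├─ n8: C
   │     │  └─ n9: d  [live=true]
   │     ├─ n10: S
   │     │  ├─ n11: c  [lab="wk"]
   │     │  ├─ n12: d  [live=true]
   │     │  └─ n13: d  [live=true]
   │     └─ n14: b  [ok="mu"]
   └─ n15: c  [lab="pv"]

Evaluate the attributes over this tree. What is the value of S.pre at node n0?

false

1. n1.off = -5  [-5]
2. n2.off = 2  [2]
3. n3.off = 26  [A₀.off + 24]
4. n4.live = true  [terminal]
5. n5.ok = 12  [12]
6. n5.hot = 1  [A.off - 25]
7. n6.live = false  [terminal]
8. n5.acc = false  [B.hot == B.ok]
9. n3.lab = true  [true]
10. n7.ok = -6  [-6]
11. n7.hot = -3  [-3]
12. n9.live = true  [terminal]
13. n8.lim = false  [false]
14. n8.wid = 6  [6]
15. n11.lab = "wk"  [terminal]
16. n12.live = true  [terminal]
17. n13.live = true  [terminal]
18. n10.tag = false  [false]
19. n10.env = false  [d₁.live == false]
20. n10.live = 2  [2]
21. n10.pre = true  [d₁.live == true]
22. n14.ok = "mu"  [terminal]
23. n7.acc = true  [B.hot > -4]
24. n2.lab = false  [B.acc == false]
25. n15.lab = "pv"  [terminal]
26. n1.lab = true  [A₁.lab == false]
27. n0.tag = false  [false]
28. n0.env = true  [A.lab == true]
29. n0.live = 2  [2]
30. n0.pre = false  [A.lab == false]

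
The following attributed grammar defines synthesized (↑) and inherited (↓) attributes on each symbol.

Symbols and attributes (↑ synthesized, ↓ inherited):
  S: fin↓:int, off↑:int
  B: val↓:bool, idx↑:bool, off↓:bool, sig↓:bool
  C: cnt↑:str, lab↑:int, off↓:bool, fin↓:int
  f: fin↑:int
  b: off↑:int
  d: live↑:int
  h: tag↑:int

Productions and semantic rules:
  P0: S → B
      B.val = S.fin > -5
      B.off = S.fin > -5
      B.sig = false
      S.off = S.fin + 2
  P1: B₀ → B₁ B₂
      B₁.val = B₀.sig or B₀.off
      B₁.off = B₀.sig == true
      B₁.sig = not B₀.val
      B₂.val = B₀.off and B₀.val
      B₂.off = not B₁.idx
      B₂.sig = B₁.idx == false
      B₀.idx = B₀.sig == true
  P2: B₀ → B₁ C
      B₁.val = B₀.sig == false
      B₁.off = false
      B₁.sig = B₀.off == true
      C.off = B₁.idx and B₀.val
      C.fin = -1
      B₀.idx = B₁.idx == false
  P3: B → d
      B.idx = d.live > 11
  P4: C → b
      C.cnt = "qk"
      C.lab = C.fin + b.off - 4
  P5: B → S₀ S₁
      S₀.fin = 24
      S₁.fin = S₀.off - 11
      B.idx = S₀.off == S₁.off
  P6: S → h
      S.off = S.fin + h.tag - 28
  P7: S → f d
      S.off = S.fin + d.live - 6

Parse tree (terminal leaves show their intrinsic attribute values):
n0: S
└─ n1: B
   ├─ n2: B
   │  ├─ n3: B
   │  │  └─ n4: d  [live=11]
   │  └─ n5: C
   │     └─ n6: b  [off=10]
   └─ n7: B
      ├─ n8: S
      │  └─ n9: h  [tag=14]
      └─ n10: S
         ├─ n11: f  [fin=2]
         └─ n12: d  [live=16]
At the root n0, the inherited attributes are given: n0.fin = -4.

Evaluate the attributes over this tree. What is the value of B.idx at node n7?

false

1. n0.fin = -4  [given at root]
2. n1.val = true  [S.fin > -5]
3. n1.off = true  [S.fin > -5]
4. n1.sig = false  [false]
5. n2.val = true  [B₀.sig or B₀.off]
6. n2.off = false  [B₀.sig == true]
7. n2.sig = false  [not B₀.val]
8. n3.val = true  [B₀.sig == false]
9. n3.off = false  [false]
10. n3.sig = false  [B₀.off == true]
11. n4.live = 11  [terminal]
12. n3.idx = false  [d.live > 11]
13. n5.off = false  [B₁.idx and B₀.val]
14. n5.fin = -1  [-1]
15. n6.off = 10  [terminal]
16. n5.cnt = "qk"  ["qk"]
17. n5.lab = 5  [C.fin + b.off - 4]
18. n2.idx = true  [B₁.idx == false]
19. n7.val = true  [B₀.off and B₀.val]
20. n7.off = false  [not B₁.idx]
21. n7.sig = false  [B₁.idx == false]
22. n8.fin = 24  [24]
23. n9.tag = 14  [terminal]
24. n8.off = 10  [S.fin + h.tag - 28]
25. n10.fin = -1  [S₀.off - 11]
26. n11.fin = 2  [terminal]
27. n12.live = 16  [terminal]
28. n10.off = 9  [S.fin + d.live - 6]
29. n7.idx = false  [S₀.off == S₁.off]
30. n1.idx = false  [B₀.sig == true]
31. n0.off = -2  [S.fin + 2]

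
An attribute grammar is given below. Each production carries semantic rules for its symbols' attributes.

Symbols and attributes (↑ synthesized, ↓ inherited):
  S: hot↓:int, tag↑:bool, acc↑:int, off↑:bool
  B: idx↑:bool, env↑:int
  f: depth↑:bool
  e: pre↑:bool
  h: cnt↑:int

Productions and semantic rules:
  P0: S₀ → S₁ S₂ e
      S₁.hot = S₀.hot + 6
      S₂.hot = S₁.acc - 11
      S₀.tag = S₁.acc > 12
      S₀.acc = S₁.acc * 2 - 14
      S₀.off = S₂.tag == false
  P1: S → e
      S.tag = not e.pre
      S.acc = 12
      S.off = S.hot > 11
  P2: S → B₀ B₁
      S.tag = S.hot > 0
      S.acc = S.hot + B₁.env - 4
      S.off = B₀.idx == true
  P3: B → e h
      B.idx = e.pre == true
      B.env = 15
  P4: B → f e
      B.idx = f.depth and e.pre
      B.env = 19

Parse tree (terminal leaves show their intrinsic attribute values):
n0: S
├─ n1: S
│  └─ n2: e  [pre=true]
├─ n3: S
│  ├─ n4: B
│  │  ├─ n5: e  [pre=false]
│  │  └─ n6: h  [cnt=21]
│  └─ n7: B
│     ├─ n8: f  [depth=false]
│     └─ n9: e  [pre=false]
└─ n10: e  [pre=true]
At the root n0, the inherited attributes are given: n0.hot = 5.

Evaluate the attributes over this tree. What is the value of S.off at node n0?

1. n0.hot = 5  [given at root]
2. n1.hot = 11  [S₀.hot + 6]
3. n2.pre = true  [terminal]
4. n1.tag = false  [not e.pre]
5. n1.acc = 12  [12]
6. n1.off = false  [S.hot > 11]
7. n3.hot = 1  [S₁.acc - 11]
8. n5.pre = false  [terminal]
9. n6.cnt = 21  [terminal]
10. n4.idx = false  [e.pre == true]
11. n4.env = 15  [15]
12. n8.depth = false  [terminal]
13. n9.pre = false  [terminal]
14. n7.idx = false  [f.depth and e.pre]
15. n7.env = 19  [19]
16. n3.tag = true  [S.hot > 0]
17. n3.acc = 16  [S.hot + B₁.env - 4]
18. n3.off = false  [B₀.idx == true]
19. n10.pre = true  [terminal]
20. n0.tag = false  [S₁.acc > 12]
21. n0.acc = 10  [S₁.acc * 2 - 14]
22. n0.off = false  [S₂.tag == false]

false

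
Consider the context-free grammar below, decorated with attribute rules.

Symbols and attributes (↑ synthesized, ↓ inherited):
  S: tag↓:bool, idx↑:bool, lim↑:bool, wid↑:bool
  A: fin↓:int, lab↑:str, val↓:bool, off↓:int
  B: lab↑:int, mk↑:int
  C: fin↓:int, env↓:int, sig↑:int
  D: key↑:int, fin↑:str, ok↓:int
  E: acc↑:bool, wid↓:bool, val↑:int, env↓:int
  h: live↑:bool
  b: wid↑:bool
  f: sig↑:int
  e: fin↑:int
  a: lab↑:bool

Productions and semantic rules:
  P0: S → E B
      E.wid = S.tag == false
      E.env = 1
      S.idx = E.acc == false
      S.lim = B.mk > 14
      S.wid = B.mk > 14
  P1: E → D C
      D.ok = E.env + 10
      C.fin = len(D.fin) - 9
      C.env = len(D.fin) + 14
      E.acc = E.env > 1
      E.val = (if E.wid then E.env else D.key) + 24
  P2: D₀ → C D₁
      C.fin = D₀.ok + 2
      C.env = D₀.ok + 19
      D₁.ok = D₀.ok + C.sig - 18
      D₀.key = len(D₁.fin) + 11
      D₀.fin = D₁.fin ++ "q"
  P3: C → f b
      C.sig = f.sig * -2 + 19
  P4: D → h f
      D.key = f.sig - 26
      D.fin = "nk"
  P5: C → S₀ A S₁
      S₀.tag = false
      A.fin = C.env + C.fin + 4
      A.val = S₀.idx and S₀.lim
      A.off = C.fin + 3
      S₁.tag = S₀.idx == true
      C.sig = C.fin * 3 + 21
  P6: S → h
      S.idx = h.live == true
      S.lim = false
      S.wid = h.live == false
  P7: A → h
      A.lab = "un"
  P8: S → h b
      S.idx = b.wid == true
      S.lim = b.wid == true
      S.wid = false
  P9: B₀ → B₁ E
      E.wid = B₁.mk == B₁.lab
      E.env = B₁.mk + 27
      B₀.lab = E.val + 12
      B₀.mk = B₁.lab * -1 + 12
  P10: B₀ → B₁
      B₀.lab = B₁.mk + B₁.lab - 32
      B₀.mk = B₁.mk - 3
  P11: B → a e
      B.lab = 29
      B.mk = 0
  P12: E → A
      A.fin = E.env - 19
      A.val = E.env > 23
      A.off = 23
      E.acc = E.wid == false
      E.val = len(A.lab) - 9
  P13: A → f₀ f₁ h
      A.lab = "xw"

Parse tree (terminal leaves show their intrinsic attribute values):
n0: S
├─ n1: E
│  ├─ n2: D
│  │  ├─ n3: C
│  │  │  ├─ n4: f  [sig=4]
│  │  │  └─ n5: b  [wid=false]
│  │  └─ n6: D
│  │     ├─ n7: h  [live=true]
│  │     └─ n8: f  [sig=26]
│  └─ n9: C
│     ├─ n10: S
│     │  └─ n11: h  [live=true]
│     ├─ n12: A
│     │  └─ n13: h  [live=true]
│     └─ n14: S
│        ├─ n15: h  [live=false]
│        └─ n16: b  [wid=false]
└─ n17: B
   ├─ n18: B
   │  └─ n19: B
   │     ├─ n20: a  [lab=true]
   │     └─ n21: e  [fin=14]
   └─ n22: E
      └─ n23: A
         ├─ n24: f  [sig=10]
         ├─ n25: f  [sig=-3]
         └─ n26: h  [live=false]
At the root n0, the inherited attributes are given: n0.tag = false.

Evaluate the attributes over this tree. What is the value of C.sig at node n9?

1. n0.tag = false  [given at root]
2. n1.wid = true  [S.tag == false]
3. n1.env = 1  [1]
4. n2.ok = 11  [E.env + 10]
5. n3.fin = 13  [D₀.ok + 2]
6. n3.env = 30  [D₀.ok + 19]
7. n4.sig = 4  [terminal]
8. n5.wid = false  [terminal]
9. n3.sig = 11  [f.sig * -2 + 19]
10. n6.ok = 4  [D₀.ok + C.sig - 18]
11. n7.live = true  [terminal]
12. n8.sig = 26  [terminal]
13. n6.key = 0  [f.sig - 26]
14. n6.fin = "nk"  ["nk"]
15. n2.key = 13  [len(D₁.fin) + 11]
16. n2.fin = "nkq"  [D₁.fin ++ "q"]
17. n9.fin = -6  [len(D.fin) - 9]
18. n9.env = 17  [len(D.fin) + 14]
19. n10.tag = false  [false]
20. n11.live = true  [terminal]
21. n10.idx = true  [h.live == true]
22. n10.lim = false  [false]
23. n10.wid = false  [h.live == false]
24. n12.fin = 15  [C.env + C.fin + 4]
25. n12.val = false  [S₀.idx and S₀.lim]
26. n12.off = -3  [C.fin + 3]
27. n13.live = true  [terminal]
28. n12.lab = "un"  ["un"]
29. n14.tag = true  [S₀.idx == true]
30. n15.live = false  [terminal]
31. n16.wid = false  [terminal]
32. n14.idx = false  [b.wid == true]
33. n14.lim = false  [b.wid == true]
34. n14.wid = false  [false]
35. n9.sig = 3  [C.fin * 3 + 21]
36. n1.acc = false  [E.env > 1]
37. n1.val = 25  [(if E.wid then E.env else D.key) + 24]
38. n20.lab = true  [terminal]
39. n21.fin = 14  [terminal]
40. n19.lab = 29  [29]
41. n19.mk = 0  [0]
42. n18.lab = -3  [B₁.mk + B₁.lab - 32]
43. n18.mk = -3  [B₁.mk - 3]
44. n22.wid = true  [B₁.mk == B₁.lab]
45. n22.env = 24  [B₁.mk + 27]
46. n23.fin = 5  [E.env - 19]
47. n23.val = true  [E.env > 23]
48. n23.off = 23  [23]
49. n24.sig = 10  [terminal]
50. n25.sig = -3  [terminal]
51. n26.live = false  [terminal]
52. n23.lab = "xw"  ["xw"]
53. n22.acc = false  [E.wid == false]
54. n22.val = -7  [len(A.lab) - 9]
55. n17.lab = 5  [E.val + 12]
56. n17.mk = 15  [B₁.lab * -1 + 12]
57. n0.idx = true  [E.acc == false]
58. n0.lim = true  [B.mk > 14]
59. n0.wid = true  [B.mk > 14]

3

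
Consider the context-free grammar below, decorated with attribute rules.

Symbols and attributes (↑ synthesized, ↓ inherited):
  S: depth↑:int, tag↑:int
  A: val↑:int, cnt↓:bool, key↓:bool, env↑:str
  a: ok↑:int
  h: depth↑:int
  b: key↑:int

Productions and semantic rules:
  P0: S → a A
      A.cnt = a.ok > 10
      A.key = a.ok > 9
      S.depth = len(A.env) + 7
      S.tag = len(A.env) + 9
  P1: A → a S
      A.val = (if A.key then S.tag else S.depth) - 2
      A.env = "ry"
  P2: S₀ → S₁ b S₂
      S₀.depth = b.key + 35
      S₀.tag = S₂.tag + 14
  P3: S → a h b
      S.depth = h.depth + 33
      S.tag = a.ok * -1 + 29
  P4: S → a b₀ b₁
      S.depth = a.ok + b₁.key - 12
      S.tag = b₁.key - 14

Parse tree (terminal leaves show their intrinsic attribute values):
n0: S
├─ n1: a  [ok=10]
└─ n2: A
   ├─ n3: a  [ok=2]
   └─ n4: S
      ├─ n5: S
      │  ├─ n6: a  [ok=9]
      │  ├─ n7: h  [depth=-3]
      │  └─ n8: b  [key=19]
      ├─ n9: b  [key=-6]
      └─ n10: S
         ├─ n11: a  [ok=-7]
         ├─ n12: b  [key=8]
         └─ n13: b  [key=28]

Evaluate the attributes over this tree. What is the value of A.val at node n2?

26

1. n1.ok = 10  [terminal]
2. n2.cnt = false  [a.ok > 10]
3. n2.key = true  [a.ok > 9]
4. n3.ok = 2  [terminal]
5. n6.ok = 9  [terminal]
6. n7.depth = -3  [terminal]
7. n8.key = 19  [terminal]
8. n5.depth = 30  [h.depth + 33]
9. n5.tag = 20  [a.ok * -1 + 29]
10. n9.key = -6  [terminal]
11. n11.ok = -7  [terminal]
12. n12.key = 8  [terminal]
13. n13.key = 28  [terminal]
14. n10.depth = 9  [a.ok + b₁.key - 12]
15. n10.tag = 14  [b₁.key - 14]
16. n4.depth = 29  [b.key + 35]
17. n4.tag = 28  [S₂.tag + 14]
18. n2.val = 26  [(if A.key then S.tag else S.depth) - 2]
19. n2.env = "ry"  ["ry"]
20. n0.depth = 9  [len(A.env) + 7]
21. n0.tag = 11  [len(A.env) + 9]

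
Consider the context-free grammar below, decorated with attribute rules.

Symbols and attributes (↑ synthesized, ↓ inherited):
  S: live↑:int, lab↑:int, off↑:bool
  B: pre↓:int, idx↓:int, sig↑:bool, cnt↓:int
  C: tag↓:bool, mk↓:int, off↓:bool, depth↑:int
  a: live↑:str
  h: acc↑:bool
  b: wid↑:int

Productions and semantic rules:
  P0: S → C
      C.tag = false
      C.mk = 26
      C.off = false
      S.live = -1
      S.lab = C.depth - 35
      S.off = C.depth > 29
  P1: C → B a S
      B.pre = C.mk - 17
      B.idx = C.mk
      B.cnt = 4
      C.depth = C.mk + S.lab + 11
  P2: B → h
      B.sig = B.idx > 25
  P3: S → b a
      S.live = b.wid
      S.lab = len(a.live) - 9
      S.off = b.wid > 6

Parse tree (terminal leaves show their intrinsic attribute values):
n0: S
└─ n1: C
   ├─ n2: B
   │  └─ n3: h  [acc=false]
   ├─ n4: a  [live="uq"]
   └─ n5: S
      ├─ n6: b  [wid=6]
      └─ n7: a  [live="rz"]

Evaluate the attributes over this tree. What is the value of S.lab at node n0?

-5

1. n1.tag = false  [false]
2. n1.mk = 26  [26]
3. n1.off = false  [false]
4. n2.pre = 9  [C.mk - 17]
5. n2.idx = 26  [C.mk]
6. n2.cnt = 4  [4]
7. n3.acc = false  [terminal]
8. n2.sig = true  [B.idx > 25]
9. n4.live = "uq"  [terminal]
10. n6.wid = 6  [terminal]
11. n7.live = "rz"  [terminal]
12. n5.live = 6  [b.wid]
13. n5.lab = -7  [len(a.live) - 9]
14. n5.off = false  [b.wid > 6]
15. n1.depth = 30  [C.mk + S.lab + 11]
16. n0.live = -1  [-1]
17. n0.lab = -5  [C.depth - 35]
18. n0.off = true  [C.depth > 29]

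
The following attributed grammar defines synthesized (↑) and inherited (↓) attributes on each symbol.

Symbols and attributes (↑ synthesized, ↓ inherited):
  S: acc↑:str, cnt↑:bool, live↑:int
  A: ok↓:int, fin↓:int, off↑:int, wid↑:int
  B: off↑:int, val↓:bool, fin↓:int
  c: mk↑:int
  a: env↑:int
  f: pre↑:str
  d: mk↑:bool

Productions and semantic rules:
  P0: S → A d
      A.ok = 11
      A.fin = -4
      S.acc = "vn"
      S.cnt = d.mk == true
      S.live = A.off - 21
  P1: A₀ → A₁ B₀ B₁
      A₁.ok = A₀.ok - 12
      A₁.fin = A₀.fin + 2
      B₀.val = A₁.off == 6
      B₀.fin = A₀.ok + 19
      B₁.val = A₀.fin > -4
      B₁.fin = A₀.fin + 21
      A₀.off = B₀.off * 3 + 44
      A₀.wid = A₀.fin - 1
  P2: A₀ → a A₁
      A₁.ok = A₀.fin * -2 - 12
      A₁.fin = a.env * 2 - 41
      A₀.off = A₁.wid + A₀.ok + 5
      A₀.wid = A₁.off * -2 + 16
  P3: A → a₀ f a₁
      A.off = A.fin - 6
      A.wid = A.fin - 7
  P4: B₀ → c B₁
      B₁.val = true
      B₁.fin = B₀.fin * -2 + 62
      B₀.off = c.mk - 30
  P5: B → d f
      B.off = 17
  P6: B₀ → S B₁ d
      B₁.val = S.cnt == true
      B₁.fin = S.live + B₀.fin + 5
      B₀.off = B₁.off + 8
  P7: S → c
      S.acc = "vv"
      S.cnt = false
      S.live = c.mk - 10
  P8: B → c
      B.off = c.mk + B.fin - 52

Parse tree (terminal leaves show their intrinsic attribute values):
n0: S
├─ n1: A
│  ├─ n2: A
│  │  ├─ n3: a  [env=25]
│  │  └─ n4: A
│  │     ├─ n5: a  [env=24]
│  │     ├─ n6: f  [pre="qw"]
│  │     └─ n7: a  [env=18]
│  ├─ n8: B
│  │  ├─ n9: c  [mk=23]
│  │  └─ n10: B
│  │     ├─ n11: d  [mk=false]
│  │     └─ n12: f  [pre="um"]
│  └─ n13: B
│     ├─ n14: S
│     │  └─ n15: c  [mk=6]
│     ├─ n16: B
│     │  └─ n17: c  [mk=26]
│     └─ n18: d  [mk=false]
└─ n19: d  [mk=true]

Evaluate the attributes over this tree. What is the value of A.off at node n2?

1. n1.ok = 11  [11]
2. n1.fin = -4  [-4]
3. n2.ok = -1  [A₀.ok - 12]
4. n2.fin = -2  [A₀.fin + 2]
5. n3.env = 25  [terminal]
6. n4.ok = -8  [A₀.fin * -2 - 12]
7. n4.fin = 9  [a.env * 2 - 41]
8. n5.env = 24  [terminal]
9. n6.pre = "qw"  [terminal]
10. n7.env = 18  [terminal]
11. n4.off = 3  [A.fin - 6]
12. n4.wid = 2  [A.fin - 7]
13. n2.off = 6  [A₁.wid + A₀.ok + 5]
14. n2.wid = 10  [A₁.off * -2 + 16]
15. n8.val = true  [A₁.off == 6]
16. n8.fin = 30  [A₀.ok + 19]
17. n9.mk = 23  [terminal]
18. n10.val = true  [true]
19. n10.fin = 2  [B₀.fin * -2 + 62]
20. n11.mk = false  [terminal]
21. n12.pre = "um"  [terminal]
22. n10.off = 17  [17]
23. n8.off = -7  [c.mk - 30]
24. n13.val = false  [A₀.fin > -4]
25. n13.fin = 17  [A₀.fin + 21]
26. n15.mk = 6  [terminal]
27. n14.acc = "vv"  ["vv"]
28. n14.cnt = false  [false]
29. n14.live = -4  [c.mk - 10]
30. n16.val = false  [S.cnt == true]
31. n16.fin = 18  [S.live + B₀.fin + 5]
32. n17.mk = 26  [terminal]
33. n16.off = -8  [c.mk + B.fin - 52]
34. n18.mk = false  [terminal]
35. n13.off = 0  [B₁.off + 8]
36. n1.off = 23  [B₀.off * 3 + 44]
37. n1.wid = -5  [A₀.fin - 1]
38. n19.mk = true  [terminal]
39. n0.acc = "vn"  ["vn"]
40. n0.cnt = true  [d.mk == true]
41. n0.live = 2  [A.off - 21]

6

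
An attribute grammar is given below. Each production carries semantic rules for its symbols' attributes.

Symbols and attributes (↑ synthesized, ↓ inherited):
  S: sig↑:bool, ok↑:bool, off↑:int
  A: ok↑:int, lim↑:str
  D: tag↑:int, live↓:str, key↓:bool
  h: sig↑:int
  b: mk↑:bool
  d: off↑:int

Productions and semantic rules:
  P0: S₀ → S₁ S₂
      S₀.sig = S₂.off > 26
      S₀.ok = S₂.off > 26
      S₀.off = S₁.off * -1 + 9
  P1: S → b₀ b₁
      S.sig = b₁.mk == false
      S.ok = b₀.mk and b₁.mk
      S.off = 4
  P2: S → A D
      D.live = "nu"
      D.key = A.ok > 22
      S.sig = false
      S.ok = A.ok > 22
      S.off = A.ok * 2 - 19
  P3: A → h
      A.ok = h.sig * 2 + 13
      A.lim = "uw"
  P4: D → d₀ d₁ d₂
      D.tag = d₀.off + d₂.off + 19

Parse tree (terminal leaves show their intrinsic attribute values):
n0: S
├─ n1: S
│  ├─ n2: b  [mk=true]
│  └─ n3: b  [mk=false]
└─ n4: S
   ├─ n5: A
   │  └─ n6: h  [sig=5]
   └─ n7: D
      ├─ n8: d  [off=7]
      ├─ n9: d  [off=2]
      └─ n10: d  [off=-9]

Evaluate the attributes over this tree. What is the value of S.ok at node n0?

true

1. n2.mk = true  [terminal]
2. n3.mk = false  [terminal]
3. n1.sig = true  [b₁.mk == false]
4. n1.ok = false  [b₀.mk and b₁.mk]
5. n1.off = 4  [4]
6. n6.sig = 5  [terminal]
7. n5.ok = 23  [h.sig * 2 + 13]
8. n5.lim = "uw"  ["uw"]
9. n7.live = "nu"  ["nu"]
10. n7.key = true  [A.ok > 22]
11. n8.off = 7  [terminal]
12. n9.off = 2  [terminal]
13. n10.off = -9  [terminal]
14. n7.tag = 17  [d₀.off + d₂.off + 19]
15. n4.sig = false  [false]
16. n4.ok = true  [A.ok > 22]
17. n4.off = 27  [A.ok * 2 - 19]
18. n0.sig = true  [S₂.off > 26]
19. n0.ok = true  [S₂.off > 26]
20. n0.off = 5  [S₁.off * -1 + 9]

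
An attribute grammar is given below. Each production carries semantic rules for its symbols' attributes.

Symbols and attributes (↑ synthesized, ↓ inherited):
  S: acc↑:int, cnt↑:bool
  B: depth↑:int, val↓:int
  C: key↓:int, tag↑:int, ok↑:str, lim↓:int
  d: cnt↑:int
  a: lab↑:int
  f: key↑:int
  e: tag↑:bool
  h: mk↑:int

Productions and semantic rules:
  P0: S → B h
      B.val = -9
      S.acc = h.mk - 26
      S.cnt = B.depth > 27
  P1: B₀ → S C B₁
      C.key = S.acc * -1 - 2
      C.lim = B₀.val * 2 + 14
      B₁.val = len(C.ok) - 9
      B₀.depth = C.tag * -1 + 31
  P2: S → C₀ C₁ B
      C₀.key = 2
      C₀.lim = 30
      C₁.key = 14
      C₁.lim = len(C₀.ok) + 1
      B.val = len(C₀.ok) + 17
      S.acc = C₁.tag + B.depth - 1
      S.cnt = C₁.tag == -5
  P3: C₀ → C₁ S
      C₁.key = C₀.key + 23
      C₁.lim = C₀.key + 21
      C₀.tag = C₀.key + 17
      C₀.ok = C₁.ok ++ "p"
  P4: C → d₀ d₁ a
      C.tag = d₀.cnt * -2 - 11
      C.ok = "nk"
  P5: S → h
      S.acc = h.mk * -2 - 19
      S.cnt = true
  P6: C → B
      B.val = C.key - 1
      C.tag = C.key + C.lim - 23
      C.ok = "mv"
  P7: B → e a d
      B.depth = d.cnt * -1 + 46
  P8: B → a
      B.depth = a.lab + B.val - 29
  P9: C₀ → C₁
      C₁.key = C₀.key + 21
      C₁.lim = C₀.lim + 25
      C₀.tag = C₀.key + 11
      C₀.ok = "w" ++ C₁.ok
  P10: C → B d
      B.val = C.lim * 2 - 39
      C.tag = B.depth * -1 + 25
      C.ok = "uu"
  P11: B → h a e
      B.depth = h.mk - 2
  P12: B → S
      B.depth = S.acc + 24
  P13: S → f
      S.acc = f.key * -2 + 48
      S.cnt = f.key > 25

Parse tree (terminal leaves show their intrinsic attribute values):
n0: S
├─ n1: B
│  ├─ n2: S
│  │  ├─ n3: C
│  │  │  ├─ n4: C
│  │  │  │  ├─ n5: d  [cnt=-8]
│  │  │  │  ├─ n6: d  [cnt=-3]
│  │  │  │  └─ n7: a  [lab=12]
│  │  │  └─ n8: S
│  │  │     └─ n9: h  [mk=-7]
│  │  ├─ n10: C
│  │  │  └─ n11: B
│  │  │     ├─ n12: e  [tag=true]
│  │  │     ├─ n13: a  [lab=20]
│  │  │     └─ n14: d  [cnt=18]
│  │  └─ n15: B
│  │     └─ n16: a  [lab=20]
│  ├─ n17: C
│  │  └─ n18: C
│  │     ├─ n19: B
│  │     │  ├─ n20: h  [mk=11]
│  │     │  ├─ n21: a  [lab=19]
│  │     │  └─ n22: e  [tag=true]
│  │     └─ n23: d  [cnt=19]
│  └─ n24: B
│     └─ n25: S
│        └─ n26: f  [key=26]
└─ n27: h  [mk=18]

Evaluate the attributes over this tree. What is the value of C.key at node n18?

1. n1.val = -9  [-9]
2. n3.key = 2  [2]
3. n3.lim = 30  [30]
4. n4.key = 25  [C₀.key + 23]
5. n4.lim = 23  [C₀.key + 21]
6. n5.cnt = -8  [terminal]
7. n6.cnt = -3  [terminal]
8. n7.lab = 12  [terminal]
9. n4.tag = 5  [d₀.cnt * -2 - 11]
10. n4.ok = "nk"  ["nk"]
11. n9.mk = -7  [terminal]
12. n8.acc = -5  [h.mk * -2 - 19]
13. n8.cnt = true  [true]
14. n3.tag = 19  [C₀.key + 17]
15. n3.ok = "nkp"  [C₁.ok ++ "p"]
16. n10.key = 14  [14]
17. n10.lim = 4  [len(C₀.ok) + 1]
18. n11.val = 13  [C.key - 1]
19. n12.tag = true  [terminal]
20. n13.lab = 20  [terminal]
21. n14.cnt = 18  [terminal]
22. n11.depth = 28  [d.cnt * -1 + 46]
23. n10.tag = -5  [C.key + C.lim - 23]
24. n10.ok = "mv"  ["mv"]
25. n15.val = 20  [len(C₀.ok) + 17]
26. n16.lab = 20  [terminal]
27. n15.depth = 11  [a.lab + B.val - 29]
28. n2.acc = 5  [C₁.tag + B.depth - 1]
29. n2.cnt = true  [C₁.tag == -5]
30. n17.key = -7  [S.acc * -1 - 2]
31. n17.lim = -4  [B₀.val * 2 + 14]
32. n18.key = 14  [C₀.key + 21]
33. n18.lim = 21  [C₀.lim + 25]
34. n19.val = 3  [C.lim * 2 - 39]
35. n20.mk = 11  [terminal]
36. n21.lab = 19  [terminal]
37. n22.tag = true  [terminal]
38. n19.depth = 9  [h.mk - 2]
39. n23.cnt = 19  [terminal]
40. n18.tag = 16  [B.depth * -1 + 25]
41. n18.ok = "uu"  ["uu"]
42. n17.tag = 4  [C₀.key + 11]
43. n17.ok = "wuu"  ["w" ++ C₁.ok]
44. n24.val = -6  [len(C.ok) - 9]
45. n26.key = 26  [terminal]
46. n25.acc = -4  [f.key * -2 + 48]
47. n25.cnt = true  [f.key > 25]
48. n24.depth = 20  [S.acc + 24]
49. n1.depth = 27  [C.tag * -1 + 31]
50. n27.mk = 18  [terminal]
51. n0.acc = -8  [h.mk - 26]
52. n0.cnt = false  [B.depth > 27]

14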